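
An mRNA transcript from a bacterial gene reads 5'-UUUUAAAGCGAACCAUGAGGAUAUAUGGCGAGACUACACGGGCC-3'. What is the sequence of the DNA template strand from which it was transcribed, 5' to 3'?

5'-GGCCCGTGTAGTCTCGCCATATATCCTCATGGTTCGCTTTAAAA-3'

Replace U with T to get the coding DNA strand: TTTTAAAGCGAACCATGAGGATATATGGCGAGACTACACGGGCC. The template strand is its reverse complement (complement AAAATTTCGCTTGGTACTCCTATATACCGCTCTGATGTGCCCGG, then reverse).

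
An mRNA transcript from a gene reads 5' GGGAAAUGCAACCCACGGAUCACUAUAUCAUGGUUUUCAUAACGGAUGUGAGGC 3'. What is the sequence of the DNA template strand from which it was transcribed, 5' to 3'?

5'-GCCTCACATCCGTTATGAAAACCATGATATAGTGATCCGTGGGTTGCATTTCCC-3'

Replace U with T to get the coding DNA strand: GGGAAATGCAACCCACGGATCACTATATCATGGTTTTCATAACGGATGTGAGGC. The template strand is its reverse complement (complement CCCTTTACGTTGGGTGCCTAGTGATATAGTACCAAAAGTATTGCCTACACTCCG, then reverse).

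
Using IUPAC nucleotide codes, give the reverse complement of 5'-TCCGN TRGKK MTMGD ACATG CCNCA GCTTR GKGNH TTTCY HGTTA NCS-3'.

5'-SGNTAACDRGAAADNCMCYAAGCTGNGGCATGTHCKAKMMCYANCGGA-3'

Standard pairs A↔T, G↔C; ambiguity codes pair R↔Y, M↔K, S↔S, D↔H, N↔N. Complement (AGGCNAYCMMKAKCHTGTACGGNGTCGAAYCMCNDAAAGRDCAATNGS), then reverse for 5'→3'.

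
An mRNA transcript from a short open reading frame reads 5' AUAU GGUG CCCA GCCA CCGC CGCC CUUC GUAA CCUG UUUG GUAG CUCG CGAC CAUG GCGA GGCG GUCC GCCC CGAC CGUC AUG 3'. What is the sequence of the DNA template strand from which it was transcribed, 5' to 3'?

5′-CATGACGGTCGGGGCGGACCGCCTCGCCATGGTCGCGAGCTACCAAACAGGTTACGAAGGGCGGCGGTGGCTGGGCACCATAT-3′

Replace U with T to get the coding DNA strand: ATATGGTGCCCAGCCACCGCCGCCCTTCGTAACCTGTTTGGTAGCTCGCGACCATGGCGAGGCGGTCCGCCCCGACCGTCATG. The template strand is its reverse complement (complement TATACCACGGGTCGGTGGCGGCGGGAAGCATTGGACAAACCATCGAGCGCTGGTACCGCTCCGCCAGGCGGGGCTGGCAGTAC, then reverse).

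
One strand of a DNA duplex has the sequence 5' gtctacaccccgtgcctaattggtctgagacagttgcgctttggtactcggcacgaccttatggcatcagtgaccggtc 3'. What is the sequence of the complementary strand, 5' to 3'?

5'-GACCGGTCACTGATGCCATAAGGTCGTGCCGAGTACCAAAGCGCAACTGTCTCAGACCAATTAGGCACGGGGTGTAGAC-3'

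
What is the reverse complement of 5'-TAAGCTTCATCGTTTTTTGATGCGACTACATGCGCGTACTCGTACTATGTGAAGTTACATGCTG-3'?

Complement each base (A↔T, G↔C): ATTCGAAGTAGCAAAAAACTACGCTGATGTACGCGCATGAGCATGATACACTTCAATGTACGAC. Then reverse.

5'-CAGCATGTAACTTCACATAGTACGAGTACGCGCATGTAGTCGCATCAAAAAACGATGAAGCTTA-3'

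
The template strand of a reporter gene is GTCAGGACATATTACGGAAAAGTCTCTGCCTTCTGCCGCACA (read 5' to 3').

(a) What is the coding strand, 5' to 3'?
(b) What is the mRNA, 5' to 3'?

(a) The coding strand is the reverse complement of the template: complement CAGTCCTGTATAATGCCTTTTCAGAGACGGAAGACGGCGTGT, then reverse.
(b) mRNA has the coding-strand sequence with T→U.

(a) 5'-TGTGCGGCAGAAGGCAGAGACTTTTCCGTAATATGTCCTGAC-3'
(b) 5′-UGUGCGGCAGAAGGCAGAGACUUUUCCGUAAUAUGUCCUGAC-3′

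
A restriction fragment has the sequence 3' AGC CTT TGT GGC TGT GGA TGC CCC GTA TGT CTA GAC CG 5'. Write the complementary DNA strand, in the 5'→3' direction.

5'-TCGGAAACACCGACACCTACGGGGCATACAGATCTGGC-3'

The strand is given 3'→5', so its complement runs 5'→3' in the same left-to-right order: pair each base A↔T, G↔C.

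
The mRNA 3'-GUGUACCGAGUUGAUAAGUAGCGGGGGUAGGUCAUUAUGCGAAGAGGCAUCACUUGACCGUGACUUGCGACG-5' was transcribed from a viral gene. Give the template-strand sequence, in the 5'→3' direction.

5'-CACATGGCTCAACTATTCATCGCCCCCATCCAGTAATACGCTTCTCCGTAGTGAACTGGCACTGAACGCTGC-3'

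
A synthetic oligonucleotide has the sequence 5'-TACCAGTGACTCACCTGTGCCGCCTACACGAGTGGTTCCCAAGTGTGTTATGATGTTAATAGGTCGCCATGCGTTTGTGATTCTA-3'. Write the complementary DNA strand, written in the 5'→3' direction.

5'-TAGAATCACAAACGCATGGCGACCTATTAACATCATAACACACTTGGGAACCACTCGTGTAGGCGGCACAGGTGAGTCACTGGTA-3'

The complement of TACCAGTGACTCACCTGTGCCGCCTACACGAGTGGTTCCCAAGTGTGTTATGATGTTAATAGGTCGCCATGCGTTTGTGATTCTA is ATGGTCACTGAGTGGACACGGCGGATGTGCTCACCAAGGGTTCACACAATACTACAATTATCCAGCGGTACGCAAACACTAAGAT (A↔T, G↔C). DNA strands are antiparallel, so the complementary strand runs 3'→5'; reversing gives the 5'→3' form.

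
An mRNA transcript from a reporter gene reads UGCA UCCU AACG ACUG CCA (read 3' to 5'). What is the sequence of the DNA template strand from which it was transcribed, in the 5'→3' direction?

Written 5'→3' the mRNA is ACCGUCAGCAAUCCUACGU, so the coding DNA strand is ACCGTCAGCAATCCTACGT. The template is its reverse complement.

5'-ACGTAGGATTGCTGACGGT-3'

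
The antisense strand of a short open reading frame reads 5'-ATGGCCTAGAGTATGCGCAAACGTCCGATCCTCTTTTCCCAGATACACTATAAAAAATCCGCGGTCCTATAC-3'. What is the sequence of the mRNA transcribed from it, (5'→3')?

5'-GUAUAGGACCGCGGAUUUUUUAUAGUGUAUCUGGGAAAAGAGGAUCGGACGUUUGCGCAUACUCUAGGCCAU-3'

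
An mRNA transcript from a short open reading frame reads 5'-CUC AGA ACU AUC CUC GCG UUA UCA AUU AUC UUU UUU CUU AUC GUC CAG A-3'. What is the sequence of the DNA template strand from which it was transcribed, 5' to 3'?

Replace U with T to get the coding DNA strand: CTCAGAACTATCCTCGCGTTATCAATTATCTTTTTTCTTATCGTCCAGA. The template strand is its reverse complement (complement GAGTCTTGATAGGAGCGCAATAGTTAATAGAAAAAAGAATAGCAGGTCT, then reverse).

5′-TCTGGACGATAAGAAAAAAGATAATTGATAACGCGAGGATAGTTCTGAG-3′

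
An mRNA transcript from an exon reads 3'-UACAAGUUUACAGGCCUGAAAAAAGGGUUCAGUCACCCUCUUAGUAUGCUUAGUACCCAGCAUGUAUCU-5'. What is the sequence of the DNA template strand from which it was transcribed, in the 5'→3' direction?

5'-ATGTTCAAATGTCCGGACTTTTTTCCCAAGTCAGTGGGAGAATCATACGAATCATGGGTCGTACATAGA-3'

Written 5'→3' the mRNA is UCUAUGUACGACCCAUGAUUCGUAUGAUUCUCCCACUGACUUGGGAAAAAAGUCCGGACAUUUGAACAU, so the coding DNA strand is TCTATGTACGACCCATGATTCGTATGATTCTCCCACTGACTTGGGAAAAAAGTCCGGACATTTGAACAT. The template is its reverse complement.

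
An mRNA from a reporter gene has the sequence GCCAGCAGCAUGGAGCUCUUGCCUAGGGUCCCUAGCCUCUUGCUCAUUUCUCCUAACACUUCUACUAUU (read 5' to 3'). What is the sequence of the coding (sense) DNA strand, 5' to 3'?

The coding DNA strand has the same 5'→3' sequence as the mRNA with U replaced by T.

5'-GCCAGCAGCATGGAGCTCTTGCCTAGGGTCCCTAGCCTCTTGCTCATTTCTCCTAACACTTCTACTATT-3'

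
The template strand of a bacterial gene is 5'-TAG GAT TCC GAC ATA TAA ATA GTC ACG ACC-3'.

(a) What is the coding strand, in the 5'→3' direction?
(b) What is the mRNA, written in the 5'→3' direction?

(a) The coding strand is the reverse complement of the template: complement ATCCTAAGGCTGTATATTTATCAGTGCTGG, then reverse.
(b) mRNA has the coding-strand sequence with T→U.

(a) 5'-GGTCGTGACTATTTATATGTCGGAATCCTA-3'
(b) 5'-GGUCGUGACUAUUUAUAUGUCGGAAUCCUA-3'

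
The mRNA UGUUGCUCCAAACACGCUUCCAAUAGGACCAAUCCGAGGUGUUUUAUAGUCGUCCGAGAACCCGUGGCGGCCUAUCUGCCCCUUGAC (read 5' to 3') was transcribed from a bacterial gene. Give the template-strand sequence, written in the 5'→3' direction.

5'-GTCAAGGGGCAGATAGGCCGCCACGGGTTCTCGGACGACTATAAAACACCTCGGATTGGTCCTATTGGAAGCGTGTTTGGAGCAACA-3'

Replace U with T to get the coding DNA strand: TGTTGCTCCAAACACGCTTCCAATAGGACCAATCCGAGGTGTTTTATAGTCGTCCGAGAACCCGTGGCGGCCTATCTGCCCCTTGAC. The template strand is its reverse complement (complement ACAACGAGGTTTGTGCGAAGGTTATCCTGGTTAGGCTCCACAAAATATCAGCAGGCTCTTGGGCACCGCCGGATAGACGGGGAACTG, then reverse).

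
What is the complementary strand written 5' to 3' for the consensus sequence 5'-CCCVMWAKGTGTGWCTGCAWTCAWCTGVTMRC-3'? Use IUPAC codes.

5'-GYKABCAGWTGAWTGCAGWCACACMTWKBGGG-3'

Standard pairs A↔T, G↔C; ambiguity codes pair R↔Y, M↔K, W↔W, V↔B. Complement (GGGBKWTMCACACWGACGTWAGTWGACBAKYG), then reverse for 5'→3'.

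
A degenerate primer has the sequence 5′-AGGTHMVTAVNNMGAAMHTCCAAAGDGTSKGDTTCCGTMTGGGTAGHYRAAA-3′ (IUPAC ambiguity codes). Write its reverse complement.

Standard pairs A↔T, G↔C; ambiguity codes pair R↔Y, M↔K, S↔S, D↔H, V↔B, N↔N. Complement (TCCADKBATBNNKCTTKDAGGTTTCHCASMCHAAGGCAKACCCATCDRYTTT), then reverse for 5'→3'.

5'-TTTYRDCTACCCAKACGGAAHCMSACHCTTTGGADKTTCKNNBTABKDACCT-3'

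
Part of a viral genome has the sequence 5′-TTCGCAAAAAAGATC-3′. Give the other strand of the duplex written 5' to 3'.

5'-GATCTTTTTTGCGAA-3'

Pairing A↔T and G↔C gives AAGCGTTTTTTCTAG, running 3'→5'. Reverse for the 5'→3' convention.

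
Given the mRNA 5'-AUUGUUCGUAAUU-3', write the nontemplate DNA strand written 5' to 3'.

5'-ATTGTTCGTAATT-3'

The coding DNA strand has the same 5'→3' sequence as the mRNA with U replaced by T.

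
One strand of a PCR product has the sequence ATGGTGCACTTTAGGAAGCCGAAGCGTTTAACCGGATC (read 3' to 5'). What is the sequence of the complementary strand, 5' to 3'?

5'-TACCACGTGAAATCCTTCGGCTTCGCAAATTGGCCTAG-3'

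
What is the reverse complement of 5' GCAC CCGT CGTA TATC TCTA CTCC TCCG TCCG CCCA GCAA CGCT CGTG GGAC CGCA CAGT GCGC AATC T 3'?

Reading the sequence 3'→5' and pairing each base (A↔T, G↔C) gives the reverse complement directly.

5′-AGATTGCGCACTGTGCGGTCCCACGAGCGTTGCTGGGCGGACGGAGGAGTAGAGATATACGACGGGTGC-3′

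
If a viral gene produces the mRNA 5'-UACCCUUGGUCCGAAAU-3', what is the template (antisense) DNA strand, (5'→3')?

5′-ATTTCGGACCAAGGGTA-3′

Replace U with T to get the coding DNA strand: TACCCTTGGTCCGAAAT. The template strand is its reverse complement (complement ATGGGAACCAGGCTTTA, then reverse).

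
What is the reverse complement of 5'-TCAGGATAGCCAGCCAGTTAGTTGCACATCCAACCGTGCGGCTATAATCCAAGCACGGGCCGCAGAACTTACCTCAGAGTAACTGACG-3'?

5'-CGTCAGTTACTCTGAGGTAAGTTCTGCGGCCCGTGCTTGGATTATAGCCGCACGGTTGGATGTGCAACTAACTGGCTGGCTATCCTGA-3'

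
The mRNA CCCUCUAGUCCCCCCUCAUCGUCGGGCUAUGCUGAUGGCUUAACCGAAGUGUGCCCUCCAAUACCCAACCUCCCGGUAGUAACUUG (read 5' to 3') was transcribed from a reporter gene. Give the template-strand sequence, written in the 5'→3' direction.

Replace U with T to get the coding DNA strand: CCCTCTAGTCCCCCCTCATCGTCGGGCTATGCTGATGGCTTAACCGAAGTGTGCCCTCCAATACCCAACCTCCCGGTAGTAACTTG. The template strand is its reverse complement (complement GGGAGATCAGGGGGGAGTAGCAGCCCGATACGACTACCGAATTGGCTTCACACGGGAGGTTATGGGTTGGAGGGCCATCATTGAAC, then reverse).

5'-CAAGTTACTACCGGGAGGTTGGGTATTGGAGGGCACACTTCGGTTAAGCCATCAGCATAGCCCGACGATGAGGGGGGACTAGAGGG-3'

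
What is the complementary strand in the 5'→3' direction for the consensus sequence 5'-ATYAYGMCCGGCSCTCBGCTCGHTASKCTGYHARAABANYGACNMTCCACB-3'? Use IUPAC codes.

Standard pairs A↔T, G↔C; ambiguity codes pair R↔Y, M↔K, S↔S, B↔V, H↔D, N↔N. Complement (TARTRCKGGCCGSGAGVCGAGCDATSMGACRDTYTTVTNRCTGNKAGGTGV), then reverse for 5'→3'.

5'-VGTGGAKNGTCRNTVTTYTDRCAGMSTADCGAGCVGAGSGCCGGKCRTRAT-3'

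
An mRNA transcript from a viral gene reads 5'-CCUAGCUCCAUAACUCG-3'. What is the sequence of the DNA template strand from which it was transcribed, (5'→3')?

5'-CGAGTTATGGAGCTAGG-3'

Replace U with T to get the coding DNA strand: CCTAGCTCCATAACTCG. The template strand is its reverse complement (complement GGATCGAGGTATTGAGC, then reverse).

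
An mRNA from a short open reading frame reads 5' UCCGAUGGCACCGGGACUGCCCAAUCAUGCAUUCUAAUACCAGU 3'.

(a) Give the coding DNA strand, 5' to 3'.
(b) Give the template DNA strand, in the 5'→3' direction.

(a) 5'-TCCGATGGCACCGGGACTGCCCAATCATGCATTCTAATACCAGT-3'
(b) 5'-ACTGGTATTAGAATGCATGATTGGGCAGTCCCGGTGCCATCGGA-3'

(a) The coding strand matches the mRNA with U→T.
(b) The template strand is the reverse complement of the coding strand.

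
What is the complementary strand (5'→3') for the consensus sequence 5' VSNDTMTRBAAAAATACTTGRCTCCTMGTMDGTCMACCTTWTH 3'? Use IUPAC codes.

5'-DAWAAGGTKGACHKACKAGGAGYCAAGTATTTTTVYAKAHNSB-3'

Standard pairs A↔T, G↔C; ambiguity codes pair R↔Y, M↔K, W↔W, S↔S, B↔V, D↔H, N↔N. Complement (BSNHAKAYVTTTTTATGAACYGAGGAKCAKHCAGKTGGAAWAD), then reverse for 5'→3'.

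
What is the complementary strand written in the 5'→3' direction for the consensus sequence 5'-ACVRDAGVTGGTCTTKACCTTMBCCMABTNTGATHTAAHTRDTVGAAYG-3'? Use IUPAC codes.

Standard pairs A↔T, G↔C; ambiguity codes pair R↔Y, M↔K, B↔V, D↔H, N↔N. Complement (TGBYHTCBACCAGAAMTGGAAKVGGKTVANACTADATTDAYHABCTTRC), then reverse for 5'→3'.

5'-CRTTCBAHYADTTADATCANAVTKGGVKAAGGTMAAGACCABCTHYBGT-3'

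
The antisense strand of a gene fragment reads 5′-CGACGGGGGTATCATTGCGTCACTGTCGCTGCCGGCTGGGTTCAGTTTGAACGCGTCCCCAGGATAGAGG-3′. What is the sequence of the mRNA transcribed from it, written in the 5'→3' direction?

5'-CCUCUAUCCUGGGGACGCGUUCAAACUGAACCCAGCCGGCAGCGACAGUGACGCAAUGAUACCCCCGUCG-3'

RNA polymerase reads the template 3'→5' and synthesizes mRNA 5'→3' by base-pairing (A→U, T→A, G↔C). The complement of the template is GCTGCCCCCATAGTAACGCAGTGACAGCGACGGCCGACCCAAGTCAAACTTGCGCAGGGGTCCTATCTCC; antiparallel, so 5'→3' the coding strand is CCTCTATCCTGGGGACGCGTTCAAACTGAACCCAGCCGGCAGCGACAGTGACGCAATGATACCCCCGTCG. Replace T with U for the mRNA.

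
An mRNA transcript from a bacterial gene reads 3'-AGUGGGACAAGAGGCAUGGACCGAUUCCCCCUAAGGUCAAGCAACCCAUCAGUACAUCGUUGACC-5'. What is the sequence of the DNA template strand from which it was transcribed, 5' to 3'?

5'-TCACCCTGTTCTCCGTACCTGGCTAAGGGGGATTCCAGTTCGTTGGGTAGTCATGTAGCAACTGG-3'

Written 5'→3' the mRNA is CCAGUUGCUACAUGACUACCCAACGAACUGGAAUCCCCCUUAGCCAGGUACGGAGAACAGGGUGA, so the coding DNA strand is CCAGTTGCTACATGACTACCCAACGAACTGGAATCCCCCTTAGCCAGGTACGGAGAACAGGGTGA. The template is its reverse complement.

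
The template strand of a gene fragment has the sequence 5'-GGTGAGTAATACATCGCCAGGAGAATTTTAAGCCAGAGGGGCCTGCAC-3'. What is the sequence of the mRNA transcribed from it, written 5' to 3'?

5'-GUGCAGGCCCCUCUGGCUUAAAAUUCUCCUGGCGAUGUAUUACUCACC-3'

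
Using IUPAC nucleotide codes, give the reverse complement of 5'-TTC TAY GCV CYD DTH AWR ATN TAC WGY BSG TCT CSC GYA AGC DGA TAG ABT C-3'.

Standard pairs A↔T, G↔C; ambiguity codes pair R↔Y, W↔W, S↔S, B↔V, D↔H, N↔N. Complement (AAGATRCGBGRHHADTWYTANATGWCRVSCAGAGSGCRTTCGHCTATCTVAG), then reverse for 5'→3'.

5'-GAVTCTATCHGCTTRCGSGAGACSVRCWGTANATYWTDAHHRGBGCRTAGAA-3'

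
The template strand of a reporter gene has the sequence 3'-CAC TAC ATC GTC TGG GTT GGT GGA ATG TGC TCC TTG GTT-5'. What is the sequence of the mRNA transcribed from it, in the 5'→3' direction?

Reading the template 3'→5' as shown, RNA polymerase pairs each base (A→U, T→A, G↔C) to build mRNA 5'→3' directly.

5'-GUGAUGUAGCAGACCCAACCACCUUACACGAGGAACCAA-3'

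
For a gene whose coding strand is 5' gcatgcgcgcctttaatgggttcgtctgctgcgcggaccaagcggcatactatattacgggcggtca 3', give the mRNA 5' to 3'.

mRNA has the coding-strand sequence with U in place of T.

5'-GCAUGCGCGCCUUUAAUGGGUUCGUCUGCUGCGCGGACCAAGCGGCAUACUAUAUUACGGGCGGUCA-3'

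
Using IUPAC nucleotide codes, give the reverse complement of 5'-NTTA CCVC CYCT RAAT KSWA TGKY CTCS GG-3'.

Standard pairs A↔T, G↔C; ambiguity codes pair R↔Y, K↔M, W↔W, S↔S, V↔B, N↔N. Complement (NAATGGBGGRGAYTTAMSWTACMRGAGSCC), then reverse for 5'→3'.

5'-CCSGAGRMCATWSMATTYAGRGGBGGTAAN-3'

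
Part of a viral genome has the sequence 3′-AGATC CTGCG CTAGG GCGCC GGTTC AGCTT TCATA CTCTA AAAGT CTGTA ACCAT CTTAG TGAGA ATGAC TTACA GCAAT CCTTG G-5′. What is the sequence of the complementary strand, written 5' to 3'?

The strand is given 3'→5', so its complement runs 5'→3' in the same left-to-right order: pair each base A↔T, G↔C.

5'-TCTAGGACGCGATCCCGCGGCCAAGTCGAAAGTATGAGATTTTCAGACATTGGTAGAATCACTCTTACTGAATGTCGTTAGGAACC-3'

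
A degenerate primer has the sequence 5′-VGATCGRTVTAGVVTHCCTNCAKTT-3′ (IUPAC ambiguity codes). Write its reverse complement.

5′-AAMTGNAGGDABBCTABAYCGATCB-3′

Standard pairs A↔T, G↔C; ambiguity codes pair R↔Y, K↔M, H↔D, V↔B, N↔N. Complement (BCTAGCYABATCBBADGGANGTMAA), then reverse for 5'→3'.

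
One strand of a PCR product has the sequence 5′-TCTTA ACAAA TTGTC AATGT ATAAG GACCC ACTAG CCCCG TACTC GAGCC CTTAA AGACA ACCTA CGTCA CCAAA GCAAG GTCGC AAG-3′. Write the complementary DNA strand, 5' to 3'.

5'-CTTGCGACCTTGCTTTGGTGACGTAGGTTGTCTTTAAGGGCTCGAGTACGGGGCTAGTGGGTCCTTATACATTGACAATTTGTTAAGA-3'

Pairing A↔T and G↔C gives AGAATTGTTTAACAGTTACATATTCCTGGGTGATCGGGGCATGAGCTCGGGAATTTCTGTTGGATGCAGTGGTTTCGTTCCAGCGTTC, running 3'→5'. Reverse for the 5'→3' convention.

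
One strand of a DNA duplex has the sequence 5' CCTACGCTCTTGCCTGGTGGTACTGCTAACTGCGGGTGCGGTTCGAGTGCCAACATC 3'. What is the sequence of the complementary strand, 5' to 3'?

5'-GATGTTGGCACTCGAACCGCACCCGCAGTTAGCAGTACCACCAGGCAAGAGCGTAGG-3'

Pairing A↔T and G↔C gives GGATGCGAGAACGGACCACCATGACGATTGACGCCCACGCCAAGCTCACGGTTGTAG, running 3'→5'. Reverse for the 5'→3' convention.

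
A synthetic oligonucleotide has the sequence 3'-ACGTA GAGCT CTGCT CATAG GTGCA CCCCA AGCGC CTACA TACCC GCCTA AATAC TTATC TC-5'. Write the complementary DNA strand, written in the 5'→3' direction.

The strand is given 3'→5', so its complement runs 5'→3' in the same left-to-right order: pair each base A↔T, G↔C.

5'-TGCATCTCGAGACGAGTATCCACGTGGGGTTCGCGGATGTATGGGCGGATTTATGAATAGAG-3'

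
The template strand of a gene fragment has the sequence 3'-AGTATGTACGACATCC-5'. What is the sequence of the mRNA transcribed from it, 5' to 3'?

Reading the template 3'→5' as shown, RNA polymerase pairs each base (A→U, T→A, G↔C) to build mRNA 5'→3' directly.

5'-UCAUACAUGCUGUAGG-3'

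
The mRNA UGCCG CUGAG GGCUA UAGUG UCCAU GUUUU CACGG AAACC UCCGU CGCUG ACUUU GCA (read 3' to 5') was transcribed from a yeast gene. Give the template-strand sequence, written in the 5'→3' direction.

Written 5'→3' the mRNA is ACGUUUCAGUCGCUGCCUCCAAAGGCACUUUUGUACCUGUGAUAUCGGGAGUCGCCGU, so the coding DNA strand is ACGTTTCAGTCGCTGCCTCCAAAGGCACTTTTGTACCTGTGATATCGGGAGTCGCCGT. The template is its reverse complement.

5'-ACGGCGACTCCCGATATCACAGGTACAAAAGTGCCTTTGGAGGCAGCGACTGAAACGT-3'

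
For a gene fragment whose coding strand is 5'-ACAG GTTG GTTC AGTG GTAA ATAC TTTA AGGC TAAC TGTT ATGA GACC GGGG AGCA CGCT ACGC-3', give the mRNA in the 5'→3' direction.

5'-ACAGGUUGGUUCAGUGGUAAAUACUUUAAGGCUAACUGUUAUGAGACCGGGGAGCACGCUACGC-3'

The mRNA is synthesized from the template strand, so it matches the coding strand with T replaced by U.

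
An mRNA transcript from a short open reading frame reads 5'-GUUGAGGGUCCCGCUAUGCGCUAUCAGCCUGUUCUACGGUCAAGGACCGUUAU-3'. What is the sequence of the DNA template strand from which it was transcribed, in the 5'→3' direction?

Replace U with T to get the coding DNA strand: GTTGAGGGTCCCGCTATGCGCTATCAGCCTGTTCTACGGTCAAGGACCGTTAT. The template strand is its reverse complement (complement CAACTCCCAGGGCGATACGCGATAGTCGGACAAGATGCCAGTTCCTGGCAATA, then reverse).

5'-ATAACGGTCCTTGACCGTAGAACAGGCTGATAGCGCATAGCGGGACCCTCAAC-3'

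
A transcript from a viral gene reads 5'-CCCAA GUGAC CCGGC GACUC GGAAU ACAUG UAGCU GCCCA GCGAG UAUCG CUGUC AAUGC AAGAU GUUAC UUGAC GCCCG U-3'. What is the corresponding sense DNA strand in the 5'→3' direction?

The coding DNA strand has the same 5'→3' sequence as the mRNA with U replaced by T.

5′-CCCAAGTGACCCGGCGACTCGGAATACATGTAGCTGCCCAGCGAGTATCGCTGTCAATGCAAGATGTTACTTGACGCCCGT-3′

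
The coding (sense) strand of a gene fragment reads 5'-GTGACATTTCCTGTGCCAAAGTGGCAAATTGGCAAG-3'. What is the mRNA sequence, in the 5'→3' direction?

5′-GUGACAUUUCCUGUGCCAAAGUGGCAAAUUGGCAAG-3′

The mRNA is synthesized from the template strand, so it matches the coding strand with T replaced by U.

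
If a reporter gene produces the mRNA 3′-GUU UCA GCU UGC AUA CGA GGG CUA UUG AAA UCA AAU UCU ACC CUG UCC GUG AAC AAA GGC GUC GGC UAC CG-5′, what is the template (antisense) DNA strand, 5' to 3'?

Written 5'→3' the mRNA is GCCAUCGGCUGCGGAAACAAGUGCCUGUCCCAUCUUAAACUAAAGUUAUCGGGAGCAUACGUUCGACUUUG, so the coding DNA strand is GCCATCGGCTGCGGAAACAAGTGCCTGTCCCATCTTAAACTAAAGTTATCGGGAGCATACGTTCGACTTTG. The template is its reverse complement.

5'-CAAAGTCGAACGTATGCTCCCGATAACTTTAGTTTAAGATGGGACAGGCACTTGTTTCCGCAGCCGATGGC-3'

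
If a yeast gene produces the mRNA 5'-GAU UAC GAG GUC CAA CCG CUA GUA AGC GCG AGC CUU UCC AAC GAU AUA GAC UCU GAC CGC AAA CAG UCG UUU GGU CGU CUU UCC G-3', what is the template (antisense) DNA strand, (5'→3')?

5'-CGGAAAGACGACCAAACGACTGTTTGCGGTCAGAGTCTATATCGTTGGAAAGGCTCGCGCTTACTAGCGGTTGGACCTCGTAATC-3'

Replace U with T to get the coding DNA strand: GATTACGAGGTCCAACCGCTAGTAAGCGCGAGCCTTTCCAACGATATAGACTCTGACCGCAAACAGTCGTTTGGTCGTCTTTCCG. The template strand is its reverse complement (complement CTAATGCTCCAGGTTGGCGATCATTCGCGCTCGGAAAGGTTGCTATATCTGAGACTGGCGTTTGTCAGCAAACCAGCAGAAAGGC, then reverse).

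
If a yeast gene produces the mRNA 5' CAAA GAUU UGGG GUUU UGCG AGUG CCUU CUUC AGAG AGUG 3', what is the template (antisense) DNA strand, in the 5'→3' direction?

Replace U with T to get the coding DNA strand: CAAAGATTTGGGGTTTTGCGAGTGCCTTCTTCAGAGAGTG. The template strand is its reverse complement (complement GTTTCTAAACCCCAAAACGCTCACGGAAGAAGTCTCTCAC, then reverse).

5'-CACTCTCTGAAGAAGGCACTCGCAAAACCCCAAATCTTTG-3'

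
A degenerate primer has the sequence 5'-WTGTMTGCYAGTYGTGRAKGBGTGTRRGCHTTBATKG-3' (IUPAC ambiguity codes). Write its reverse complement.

5′-CMATVAADGCYYACACVCMTYCACRACTRGCAKACAW-3′

Standard pairs A↔T, G↔C; ambiguity codes pair R↔Y, M↔K, W↔W, B↔V, H↔D. Complement (WACAKACGRTCARCACYTMCVCACAYYCGDAAVTAMC), then reverse for 5'→3'.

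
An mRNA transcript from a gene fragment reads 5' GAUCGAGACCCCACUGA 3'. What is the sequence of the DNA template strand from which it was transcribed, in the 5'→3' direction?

5'-TCAGTGGGGTCTCGATC-3'

Replace U with T to get the coding DNA strand: GATCGAGACCCCACTGA. The template strand is its reverse complement (complement CTAGCTCTGGGGTGACT, then reverse).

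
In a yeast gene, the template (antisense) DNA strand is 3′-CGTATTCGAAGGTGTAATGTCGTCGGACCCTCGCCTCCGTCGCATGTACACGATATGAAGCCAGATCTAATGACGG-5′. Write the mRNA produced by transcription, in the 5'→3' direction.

5′-GCAUAAGCUUCCACAUUACAGCAGCCUGGGAGCGGAGGCAGCGUACAUGUGCUAUACUUCGGUCUAGAUUACUGCC-3′

Reading the template 3'→5' as shown, RNA polymerase pairs each base (A→U, T→A, G↔C) to build mRNA 5'→3' directly.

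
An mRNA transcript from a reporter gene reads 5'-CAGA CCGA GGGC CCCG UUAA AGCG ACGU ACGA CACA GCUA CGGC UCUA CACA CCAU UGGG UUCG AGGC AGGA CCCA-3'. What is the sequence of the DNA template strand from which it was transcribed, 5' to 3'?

5'-TGGGTCCTGCCTCGAACCCAATGGTGTGTAGAGCCGTAGCTGTGTCGTACGTCGCTTTAACGGGGCCCTCGGTCTG-3'

Replace U with T to get the coding DNA strand: CAGACCGAGGGCCCCGTTAAAGCGACGTACGACACAGCTACGGCTCTACACACCATTGGGTTCGAGGCAGGACCCA. The template strand is its reverse complement (complement GTCTGGCTCCCGGGGCAATTTCGCTGCATGCTGTGTCGATGCCGAGATGTGTGGTAACCCAAGCTCCGTCCTGGGT, then reverse).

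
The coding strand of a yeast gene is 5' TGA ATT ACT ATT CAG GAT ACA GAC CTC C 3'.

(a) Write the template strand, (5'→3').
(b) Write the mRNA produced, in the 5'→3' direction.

(a) 5′-GGAGGTCTGTATCCTGAATAGTAATTCA-3′
(b) 5'-UGAAUUACUAUUCAGGAUACAGACCUCC-3'

(a) The template strand is the reverse complement of the coding strand: complement ACTTAATGATAAGTCCTATGTCTGGAGG, then reverse.
(b) mRNA matches the coding strand with T→U.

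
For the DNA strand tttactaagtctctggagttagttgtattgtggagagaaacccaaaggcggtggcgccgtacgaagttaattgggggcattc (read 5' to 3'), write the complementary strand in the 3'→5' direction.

3'-AAATGATTCAGAGACCTCAATCAACATAACACCTCTCTTTGGGTTTCCGCCACCGCGGCATGCTTCAATTAACCCCCGTAAG-5'

Base-pairing A↔T, G↔C gives the complement. The complementary strand is antiparallel, so paired with a 5'→3' strand it runs 3'→5'.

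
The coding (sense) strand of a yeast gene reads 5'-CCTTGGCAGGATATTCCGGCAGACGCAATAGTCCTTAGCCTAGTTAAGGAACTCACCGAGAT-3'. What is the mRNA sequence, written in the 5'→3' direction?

5'-CCUUGGCAGGAUAUUCCGGCAGACGCAAUAGUCCUUAGCCUAGUUAAGGAACUCACCGAGAU-3'

The mRNA is synthesized from the template strand, so it matches the coding strand with T replaced by U.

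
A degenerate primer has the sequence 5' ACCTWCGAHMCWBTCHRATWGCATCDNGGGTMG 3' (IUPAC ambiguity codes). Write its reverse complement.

Standard pairs A↔T, G↔C; ambiguity codes pair R↔Y, M↔K, W↔W, B↔V, D↔H, N↔N. Complement (TGGAWGCTDKGWVAGDYTAWCGTAGHNCCCAKC), then reverse for 5'→3'.

5'-CKACCCNHGATGCWATYDGAVWGKDTCGWAGGT-3'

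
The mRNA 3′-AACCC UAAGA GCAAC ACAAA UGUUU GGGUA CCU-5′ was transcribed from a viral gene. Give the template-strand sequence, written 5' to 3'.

Written 5'→3' the mRNA is UCCAUGGGUUUGUAAACACAACGAGAAUCCCAA, so the coding DNA strand is TCCATGGGTTTGTAAACACAACGAGAATCCCAA. The template is its reverse complement.

5'-TTGGGATTCTCGTTGTGTTTACAAACCCATGGA-3'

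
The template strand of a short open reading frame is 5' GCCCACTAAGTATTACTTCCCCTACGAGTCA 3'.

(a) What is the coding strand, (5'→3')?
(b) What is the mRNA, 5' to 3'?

(a) The coding strand is the reverse complement of the template: complement CGGGTGATTCATAATGAAGGGGATGCTCAGT, then reverse.
(b) mRNA has the coding-strand sequence with T→U.

(a) 5'-TGACTCGTAGGGGAAGTAATACTTAGTGGGC-3'
(b) 5'-UGACUCGUAGGGGAAGUAAUACUUAGUGGGC-3'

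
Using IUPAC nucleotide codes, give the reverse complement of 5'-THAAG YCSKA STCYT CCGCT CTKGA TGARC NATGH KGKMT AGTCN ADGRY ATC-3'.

5'-GATRYCHTNGACTAKMCMDCATNGYTCATCMAGAGCGGARGASTMSGRCTTDA-3'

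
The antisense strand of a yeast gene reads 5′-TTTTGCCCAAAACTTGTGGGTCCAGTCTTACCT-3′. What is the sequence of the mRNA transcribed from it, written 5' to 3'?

RNA polymerase reads the template 3'→5' and synthesizes mRNA 5'→3' by base-pairing (A→U, T→A, G↔C). The complement of the template is AAAACGGGTTTTGAACACCCAGGTCAGAATGGA; antiparallel, so 5'→3' the coding strand is AGGTAAGACTGGACCCACAAGTTTTGGGCAAAA. Replace T with U for the mRNA.

5'-AGGUAAGACUGGACCCACAAGUUUUGGGCAAAA-3'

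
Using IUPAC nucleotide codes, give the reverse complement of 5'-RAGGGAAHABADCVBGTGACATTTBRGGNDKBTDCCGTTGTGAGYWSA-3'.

5'-TSWRCTCACAACGGHAVMHNCCYVAAATGTCACVBGHTVTDTTCCCTY-3'

Standard pairs A↔T, G↔C; ambiguity codes pair R↔Y, K↔M, W↔W, S↔S, B↔V, D↔H, N↔N. Complement (YTCCCTTDTVTHGBVCACTGTAAAVYCCNHMVAHGGCAACACTCRWST), then reverse for 5'→3'.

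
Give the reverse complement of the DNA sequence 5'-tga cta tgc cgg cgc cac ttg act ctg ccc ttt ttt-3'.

5′-AAAAAAGGGCAGAGTCAAGTGGCGCCGGCATAGTCA-3′

Reading the sequence 3'→5' and pairing each base (A↔T, G↔C) gives the reverse complement directly.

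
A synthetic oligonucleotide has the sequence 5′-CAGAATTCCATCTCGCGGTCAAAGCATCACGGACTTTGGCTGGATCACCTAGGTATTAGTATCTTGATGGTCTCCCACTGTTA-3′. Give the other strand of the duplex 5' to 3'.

5'-TAACAGTGGGAGACCATCAAGATACTAATACCTAGGTGATCCAGCCAAAGTCCGTGATGCTTTGACCGCGAGATGGAATTCTG-3'

Pairing A↔T and G↔C gives GTCTTAAGGTAGAGCGCCAGTTTCGTAGTGCCTGAAACCGACCTAGTGGATCCATAATCATAGAACTACCAGAGGGTGACAAT, running 3'→5'. Reverse for the 5'→3' convention.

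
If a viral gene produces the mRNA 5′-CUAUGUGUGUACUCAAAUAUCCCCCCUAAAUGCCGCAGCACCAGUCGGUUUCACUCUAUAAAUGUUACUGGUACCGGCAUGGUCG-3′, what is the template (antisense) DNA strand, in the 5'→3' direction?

5'-CGACCATGCCGGTACCAGTAACATTTATAGAGTGAAACCGACTGGTGCTGCGGCATTTAGGGGGGATATTTGAGTACACACATAG-3'

Replace U with T to get the coding DNA strand: CTATGTGTGTACTCAAATATCCCCCCTAAATGCCGCAGCACCAGTCGGTTTCACTCTATAAATGTTACTGGTACCGGCATGGTCG. The template strand is its reverse complement (complement GATACACACATGAGTTTATAGGGGGGATTTACGGCGTCGTGGTCAGCCAAAGTGAGATATTTACAATGACCATGGCCGTACCAGC, then reverse).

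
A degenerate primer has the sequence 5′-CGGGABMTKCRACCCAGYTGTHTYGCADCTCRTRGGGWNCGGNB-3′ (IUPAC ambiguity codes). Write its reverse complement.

Standard pairs A↔T, G↔C; ambiguity codes pair R↔Y, M↔K, W↔W, B↔V, D↔H, N↔N. Complement (GCCCTVKAMGYTGGGTCRACADARCGTHGAGYAYCCCWNGCCNV), then reverse for 5'→3'.

5′-VNCCGNWCCCYAYGAGHTGCRADACARCTGGGTYGMAKVTCCCG-3′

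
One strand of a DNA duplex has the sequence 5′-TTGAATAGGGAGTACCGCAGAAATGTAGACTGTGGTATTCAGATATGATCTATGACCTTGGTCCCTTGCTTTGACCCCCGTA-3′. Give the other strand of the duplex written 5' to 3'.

5'-TACGGGGGTCAAAGCAAGGGACCAAGGTCATAGATCATATCTGAATACCACAGTCTACATTTCTGCGGTACTCCCTATTCAA-3'

Pairing A↔T and G↔C gives AACTTATCCCTCATGGCGTCTTTACATCTGACACCATAAGTCTATACTAGATACTGGAACCAGGGAACGAAACTGGGGGCAT, running 3'→5'. Reverse for the 5'→3' convention.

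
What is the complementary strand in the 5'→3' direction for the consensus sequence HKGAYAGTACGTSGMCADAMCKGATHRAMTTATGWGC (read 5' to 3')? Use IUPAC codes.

Standard pairs A↔T, G↔C; ambiguity codes pair R↔Y, M↔K, W↔W, S↔S, D↔H. Complement (DMCTRTCATGCASCKGTHTKGMCTADYTKAATACWCG), then reverse for 5'→3'.

5'-GCWCATAAKTYDATCMGKTHTGKCSACGTACTRTCMD-3'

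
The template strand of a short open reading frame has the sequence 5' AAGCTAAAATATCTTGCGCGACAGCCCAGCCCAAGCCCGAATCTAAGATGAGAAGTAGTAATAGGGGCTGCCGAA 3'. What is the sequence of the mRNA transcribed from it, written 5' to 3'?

5'-UUCGGCAGCCCCUAUUACUACUUCUCAUCUUAGAUUCGGGCUUGGGCUGGGCUGUCGCGCAAGAUAUUUUAGCUU-3'

RNA polymerase reads the template 3'→5' and synthesizes mRNA 5'→3' by base-pairing (A→U, T→A, G↔C). The complement of the template is TTCGATTTTATAGAACGCGCTGTCGGGTCGGGTTCGGGCTTAGATTCTACTCTTCATCATTATCCCCGACGGCTT; antiparallel, so 5'→3' the coding strand is TTCGGCAGCCCCTATTACTACTTCTCATCTTAGATTCGGGCTTGGGCTGGGCTGTCGCGCAAGATATTTTAGCTT. Replace T with U for the mRNA.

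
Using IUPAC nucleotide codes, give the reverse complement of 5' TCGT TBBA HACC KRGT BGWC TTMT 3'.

5'-AKAAGWCVACYMGGTDTVVAACGA-3'

Standard pairs A↔T, G↔C; ambiguity codes pair R↔Y, M↔K, W↔W, B↔V, H↔D. Complement (AGCAAVVTDTGGMYCAVCWGAAKA), then reverse for 5'→3'.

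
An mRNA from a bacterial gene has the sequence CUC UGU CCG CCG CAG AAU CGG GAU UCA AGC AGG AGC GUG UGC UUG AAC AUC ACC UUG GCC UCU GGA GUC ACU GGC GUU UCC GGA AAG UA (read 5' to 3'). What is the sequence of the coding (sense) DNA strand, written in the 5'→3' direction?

The coding DNA strand has the same 5'→3' sequence as the mRNA with U replaced by T.

5'-CTCTGTCCGCCGCAGAATCGGGATTCAAGCAGGAGCGTGTGCTTGAACATCACCTTGGCCTCTGGAGTCACTGGCGTTTCCGGAAAGTA-3'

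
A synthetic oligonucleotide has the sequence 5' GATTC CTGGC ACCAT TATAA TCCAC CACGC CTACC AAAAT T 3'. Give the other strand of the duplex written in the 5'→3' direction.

5′-AATTTTGGTAGGCGTGGTGGATTATAATGGTGCCAGGAATC-3′

The complement of GATTCCTGGCACCATTATAATCCACCACGCCTACCAAAATT is CTAAGGACCGTGGTAATATTAGGTGGTGCGGATGGTTTTAA (A↔T, G↔C). DNA strands are antiparallel, so the complementary strand runs 3'→5'; reversing gives the 5'→3' form.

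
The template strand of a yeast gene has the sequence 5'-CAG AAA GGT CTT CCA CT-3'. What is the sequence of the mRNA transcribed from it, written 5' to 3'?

5′-AGUGGAAGACCUUUCUG-3′

The mRNA has the sequence of the coding strand (reverse complement of the template) with T→U. Reverse complement of CAGAAAGGTCTTCCACT is AGTGGAAGACCTTTCTG; then T→U.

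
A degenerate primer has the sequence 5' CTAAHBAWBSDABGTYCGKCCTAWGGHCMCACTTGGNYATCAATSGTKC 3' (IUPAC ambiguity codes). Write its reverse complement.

5'-GMACSATTGATRNCCAAGTGKGDCCWTAGGMCGRACVTHSVWTVDTTAG-3'

Standard pairs A↔T, G↔C; ambiguity codes pair Y↔R, M↔K, W↔W, S↔S, B↔V, D↔H, N↔N. Complement (GATTDVTWVSHTVCARGCMGGATWCCDGKGTGAACCNRTAGTTASCAMG), then reverse for 5'→3'.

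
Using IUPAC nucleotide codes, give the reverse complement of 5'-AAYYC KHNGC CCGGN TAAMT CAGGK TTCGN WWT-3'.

5'-AWWNCGAAMCCTGAKTTANCCGGGCNDMGRRTT-3'

Standard pairs A↔T, G↔C; ambiguity codes pair Y↔R, M↔K, W↔W, H↔D, N↔N. Complement (TTRRGMDNCGGGCCNATTKAGTCCMAAGCNWWA), then reverse for 5'→3'.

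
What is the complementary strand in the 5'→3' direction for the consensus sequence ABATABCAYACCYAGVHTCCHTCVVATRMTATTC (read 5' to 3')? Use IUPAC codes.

5′-GAATAKYATBBGADGGADBCTRGGTRTGVTATVT-3′

Standard pairs A↔T, G↔C; ambiguity codes pair R↔Y, M↔K, B↔V, H↔D. Complement (TVTATVGTRTGGRTCBDAGGDAGBBTAYKATAAG), then reverse for 5'→3'.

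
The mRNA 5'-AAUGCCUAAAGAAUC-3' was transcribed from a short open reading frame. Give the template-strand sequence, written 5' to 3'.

Replace U with T to get the coding DNA strand: AATGCCTAAAGAATC. The template strand is its reverse complement (complement TTACGGATTTCTTAG, then reverse).

5′-GATTCTTTAGGCATT-3′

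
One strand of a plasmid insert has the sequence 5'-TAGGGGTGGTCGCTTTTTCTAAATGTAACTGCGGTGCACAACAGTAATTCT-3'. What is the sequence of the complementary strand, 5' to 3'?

The complement of TAGGGGTGGTCGCTTTTTCTAAATGTAACTGCGGTGCACAACAGTAATTCT is ATCCCCACCAGCGAAAAAGATTTACATTGACGCCACGTGTTGTCATTAAGA (A↔T, G↔C). DNA strands are antiparallel, so the complementary strand runs 3'→5'; reversing gives the 5'→3' form.

5'-AGAATTACTGTTGTGCACCGCAGTTACATTTAGAAAAAGCGACCACCCCTA-3'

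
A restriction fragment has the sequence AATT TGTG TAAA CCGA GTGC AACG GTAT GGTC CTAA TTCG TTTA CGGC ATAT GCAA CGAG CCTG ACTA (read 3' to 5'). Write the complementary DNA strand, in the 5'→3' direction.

5'-TTAAACACATTTGGCTCACGTTGCCATACCAGGATTAAGCAAATGCCGTATACGTTGCTCGGACTGAT-3'

The strand is given 3'→5', so its complement runs 5'→3' in the same left-to-right order: pair each base A↔T, G↔C.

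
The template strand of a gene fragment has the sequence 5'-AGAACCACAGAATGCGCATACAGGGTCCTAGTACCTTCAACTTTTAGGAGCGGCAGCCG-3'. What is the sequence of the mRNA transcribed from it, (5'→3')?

RNA polymerase reads the template 3'→5' and synthesizes mRNA 5'→3' by base-pairing (A→U, T→A, G↔C). The complement of the template is TCTTGGTGTCTTACGCGTATGTCCCAGGATCATGGAAGTTGAAAATCCTCGCCGTCGGC; antiparallel, so 5'→3' the coding strand is CGGCTGCCGCTCCTAAAAGTTGAAGGTACTAGGACCCTGTATGCGCATTCTGTGGTTCT. Replace T with U for the mRNA.

5'-CGGCUGCCGCUCCUAAAAGUUGAAGGUACUAGGACCCUGUAUGCGCAUUCUGUGGUUCU-3'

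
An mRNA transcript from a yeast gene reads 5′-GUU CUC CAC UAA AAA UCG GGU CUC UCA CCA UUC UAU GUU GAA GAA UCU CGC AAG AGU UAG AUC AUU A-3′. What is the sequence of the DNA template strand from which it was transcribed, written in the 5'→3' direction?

Replace U with T to get the coding DNA strand: GTTCTCCACTAAAAATCGGGTCTCTCACCATTCTATGTTGAAGAATCTCGCAAGAGTTAGATCATTA. The template strand is its reverse complement (complement CAAGAGGTGATTTTTAGCCCAGAGAGTGGTAAGATACAACTTCTTAGAGCGTTCTCAATCTAGTAAT, then reverse).

5'-TAATGATCTAACTCTTGCGAGATTCTTCAACATAGAATGGTGAGAGACCCGATTTTTAGTGGAGAAC-3'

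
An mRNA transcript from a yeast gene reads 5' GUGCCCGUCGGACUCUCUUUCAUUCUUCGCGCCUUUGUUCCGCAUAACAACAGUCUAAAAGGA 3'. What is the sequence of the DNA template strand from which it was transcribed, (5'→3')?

5'-TCCTTTTAGACTGTTGTTATGCGGAACAAAGGCGCGAAGAATGAAAGAGAGTCCGACGGGCAC-3'

Replace U with T to get the coding DNA strand: GTGCCCGTCGGACTCTCTTTCATTCTTCGCGCCTTTGTTCCGCATAACAACAGTCTAAAAGGA. The template strand is its reverse complement (complement CACGGGCAGCCTGAGAGAAAGTAAGAAGCGCGGAAACAAGGCGTATTGTTGTCAGATTTTCCT, then reverse).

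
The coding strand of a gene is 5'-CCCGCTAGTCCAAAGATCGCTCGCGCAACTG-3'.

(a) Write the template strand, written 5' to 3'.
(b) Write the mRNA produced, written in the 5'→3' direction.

(a) 5'-CAGTTGCGCGAGCGATCTTTGGACTAGCGGG-3'
(b) 5'-CCCGCUAGUCCAAAGAUCGCUCGCGCAACUG-3'

(a) The template strand is the reverse complement of the coding strand: complement GGGCGATCAGGTTTCTAGCGAGCGCGTTGAC, then reverse.
(b) mRNA matches the coding strand with T→U.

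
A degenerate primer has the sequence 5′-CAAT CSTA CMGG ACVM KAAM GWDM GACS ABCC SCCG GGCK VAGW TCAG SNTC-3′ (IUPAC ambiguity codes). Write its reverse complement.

5'-GANSCTGAWCTBMGCCCGGSGGVTSGTCKHWCKTTMKBGTCCKGTASGATTG-3'

Standard pairs A↔T, G↔C; ambiguity codes pair M↔K, W↔W, S↔S, B↔V, D↔H, N↔N. Complement (GTTAGSATGKCCTGBKMTTKCWHKCTGSTVGGSGGCCCGMBTCWAGTCSNAG), then reverse for 5'→3'.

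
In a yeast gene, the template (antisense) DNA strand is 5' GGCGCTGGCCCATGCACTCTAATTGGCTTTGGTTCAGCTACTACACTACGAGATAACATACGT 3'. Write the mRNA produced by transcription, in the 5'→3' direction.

5'-ACGUAUGUUAUCUCGUAGUGUAGUAGCUGAACCAAAGCCAAUUAGAGUGCAUGGGCCAGCGCC-3'

The mRNA has the sequence of the coding strand (reverse complement of the template) with T→U. Reverse complement of GGCGCTGGCCCATGCACTCTAATTGGCTTTGGTTCAGCTACTACACTACGAGATAACATACGT is ACGTATGTTATCTCGTAGTGTAGTAGCTGAACCAAAGCCAATTAGAGTGCATGGGCCAGCGCC; then T→U.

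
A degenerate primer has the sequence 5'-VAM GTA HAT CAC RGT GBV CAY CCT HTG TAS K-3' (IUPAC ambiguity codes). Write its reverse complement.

Standard pairs A↔T, G↔C; ambiguity codes pair R↔Y, M↔K, S↔S, B↔V, H↔D. Complement (BTKCATDTAGTGYCACVBGTRGGADACATSM), then reverse for 5'→3'.

5′-MSTACADAGGRTGBVCACYGTGATDTACKTB-3′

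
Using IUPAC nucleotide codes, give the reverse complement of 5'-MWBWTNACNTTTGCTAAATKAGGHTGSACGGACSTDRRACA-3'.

5'-TGTYYHASGTCCGTSCADCCTMATTTAGCAAANGTNAWVWK-3'

Standard pairs A↔T, G↔C; ambiguity codes pair R↔Y, M↔K, W↔W, S↔S, B↔V, D↔H, N↔N. Complement (KWVWANTGNAAACGATTTAMTCCDACSTGCCTGSAHYYTGT), then reverse for 5'→3'.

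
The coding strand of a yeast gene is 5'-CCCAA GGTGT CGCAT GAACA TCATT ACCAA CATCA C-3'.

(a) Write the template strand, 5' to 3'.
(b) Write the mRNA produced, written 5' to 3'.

(a) 5'-GTGATGTTGGTAATGATGTTCATGCGACACCTTGGG-3'
(b) 5'-CCCAAGGUGUCGCAUGAACAUCAUUACCAACAUCAC-3'

(a) The template strand is the reverse complement of the coding strand: complement GGGTTCCACAGCGTACTTGTAGTAATGGTTGTAGTG, then reverse.
(b) mRNA matches the coding strand with T→U.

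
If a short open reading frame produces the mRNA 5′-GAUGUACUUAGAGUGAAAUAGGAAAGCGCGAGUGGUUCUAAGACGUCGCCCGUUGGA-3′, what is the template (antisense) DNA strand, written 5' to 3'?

Replace U with T to get the coding DNA strand: GATGTACTTAGAGTGAAATAGGAAAGCGCGAGTGGTTCTAAGACGTCGCCCGTTGGA. The template strand is its reverse complement (complement CTACATGAATCTCACTTTATCCTTTCGCGCTCACCAAGATTCTGCAGCGGGCAACCT, then reverse).

5′-TCCAACGGGCGACGTCTTAGAACCACTCGCGCTTTCCTATTTCACTCTAAGTACATC-3′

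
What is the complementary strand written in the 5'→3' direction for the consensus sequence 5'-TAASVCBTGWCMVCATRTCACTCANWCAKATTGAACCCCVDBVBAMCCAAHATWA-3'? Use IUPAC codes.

5'-TWATDTTGGKTVBVHBGGGGTTCAATMTGWNTGAGTGAYATGBKGWCAVGBSTTA-3'

Standard pairs A↔T, G↔C; ambiguity codes pair R↔Y, M↔K, W↔W, S↔S, B↔V, D↔H, N↔N. Complement (ATTSBGVACWGKBGTAYAGTGAGTNWGTMTAACTTGGGGBHVBVTKGGTTDTAWT), then reverse for 5'→3'.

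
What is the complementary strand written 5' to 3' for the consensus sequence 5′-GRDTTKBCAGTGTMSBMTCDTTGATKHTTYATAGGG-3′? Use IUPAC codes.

Standard pairs A↔T, G↔C; ambiguity codes pair R↔Y, M↔K, S↔S, B↔V, D↔H. Complement (CYHAAMVGTCACAKSVKAGHAACTAMDAARTATCCC), then reverse for 5'→3'.

5'-CCCTATRAADMATCAAHGAKVSKACACTGVMAAHYC-3'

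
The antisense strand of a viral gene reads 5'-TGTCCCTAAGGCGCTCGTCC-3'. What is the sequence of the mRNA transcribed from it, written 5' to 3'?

5′-GGACGAGCGCCUUAGGGACA-3′

The mRNA has the sequence of the coding strand (reverse complement of the template) with T→U. Reverse complement of TGTCCCTAAGGCGCTCGTCC is GGACGAGCGCCTTAGGGACA; then T→U.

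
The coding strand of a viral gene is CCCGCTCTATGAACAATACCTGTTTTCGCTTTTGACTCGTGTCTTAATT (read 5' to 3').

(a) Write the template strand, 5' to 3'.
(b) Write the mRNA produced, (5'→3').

(a) 5'-AATTAAGACACGAGTCAAAAGCGAAAACAGGTATTGTTCATAGAGCGGG-3'
(b) 5'-CCCGCUCUAUGAACAAUACCUGUUUUCGCUUUUGACUCGUGUCUUAAUU-3'

(a) The template strand is the reverse complement of the coding strand: complement GGGCGAGATACTTGTTATGGACAAAAGCGAAAACTGAGCACAGAATTAA, then reverse.
(b) mRNA matches the coding strand with T→U.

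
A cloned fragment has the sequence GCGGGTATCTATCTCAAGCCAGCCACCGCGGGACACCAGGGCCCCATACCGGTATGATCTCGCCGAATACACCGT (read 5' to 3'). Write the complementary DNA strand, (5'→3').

5'-ACGGTGTATTCGGCGAGATCATACCGGTATGGGGCCCTGGTGTCCCGCGGTGGCTGGCTTGAGATAGATACCCGC-3'

The complement of GCGGGTATCTATCTCAAGCCAGCCACCGCGGGACACCAGGGCCCCATACCGGTATGATCTCGCCGAATACACCGT is CGCCCATAGATAGAGTTCGGTCGGTGGCGCCCTGTGGTCCCGGGGTATGGCCATACTAGAGCGGCTTATGTGGCA (A↔T, G↔C). DNA strands are antiparallel, so the complementary strand runs 3'→5'; reversing gives the 5'→3' form.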